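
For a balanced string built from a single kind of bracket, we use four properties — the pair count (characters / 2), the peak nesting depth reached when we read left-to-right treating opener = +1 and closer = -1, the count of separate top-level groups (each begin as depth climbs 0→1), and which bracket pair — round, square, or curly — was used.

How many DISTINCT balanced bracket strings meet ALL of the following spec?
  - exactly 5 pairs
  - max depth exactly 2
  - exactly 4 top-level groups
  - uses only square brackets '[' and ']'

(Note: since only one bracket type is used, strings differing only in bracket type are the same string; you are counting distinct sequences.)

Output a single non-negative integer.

Spec: pairs=5 depth=2 groups=4
Count(depth <= 2) = 4
Count(depth <= 1) = 0
Count(depth == 2) = 4 - 0 = 4

Answer: 4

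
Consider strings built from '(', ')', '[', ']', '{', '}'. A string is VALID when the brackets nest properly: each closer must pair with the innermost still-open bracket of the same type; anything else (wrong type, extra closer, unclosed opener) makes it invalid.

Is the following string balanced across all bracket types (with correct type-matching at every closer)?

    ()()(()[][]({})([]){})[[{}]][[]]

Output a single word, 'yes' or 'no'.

Answer: yes

Derivation:
pos 0: push '('; stack = (
pos 1: ')' matches '('; pop; stack = (empty)
pos 2: push '('; stack = (
pos 3: ')' matches '('; pop; stack = (empty)
pos 4: push '('; stack = (
pos 5: push '('; stack = ((
pos 6: ')' matches '('; pop; stack = (
pos 7: push '['; stack = ([
pos 8: ']' matches '['; pop; stack = (
pos 9: push '['; stack = ([
pos 10: ']' matches '['; pop; stack = (
pos 11: push '('; stack = ((
pos 12: push '{'; stack = (({
pos 13: '}' matches '{'; pop; stack = ((
pos 14: ')' matches '('; pop; stack = (
pos 15: push '('; stack = ((
pos 16: push '['; stack = (([
pos 17: ']' matches '['; pop; stack = ((
pos 18: ')' matches '('; pop; stack = (
pos 19: push '{'; stack = ({
pos 20: '}' matches '{'; pop; stack = (
pos 21: ')' matches '('; pop; stack = (empty)
pos 22: push '['; stack = [
pos 23: push '['; stack = [[
pos 24: push '{'; stack = [[{
pos 25: '}' matches '{'; pop; stack = [[
pos 26: ']' matches '['; pop; stack = [
pos 27: ']' matches '['; pop; stack = (empty)
pos 28: push '['; stack = [
pos 29: push '['; stack = [[
pos 30: ']' matches '['; pop; stack = [
pos 31: ']' matches '['; pop; stack = (empty)
end: stack empty → VALID
Verdict: properly nested → yes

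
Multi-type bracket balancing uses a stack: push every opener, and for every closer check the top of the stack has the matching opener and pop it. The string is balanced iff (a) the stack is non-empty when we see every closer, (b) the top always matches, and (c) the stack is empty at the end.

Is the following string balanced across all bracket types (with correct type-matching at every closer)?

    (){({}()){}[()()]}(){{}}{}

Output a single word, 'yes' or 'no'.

Answer: yes

Derivation:
pos 0: push '('; stack = (
pos 1: ')' matches '('; pop; stack = (empty)
pos 2: push '{'; stack = {
pos 3: push '('; stack = {(
pos 4: push '{'; stack = {({
pos 5: '}' matches '{'; pop; stack = {(
pos 6: push '('; stack = {((
pos 7: ')' matches '('; pop; stack = {(
pos 8: ')' matches '('; pop; stack = {
pos 9: push '{'; stack = {{
pos 10: '}' matches '{'; pop; stack = {
pos 11: push '['; stack = {[
pos 12: push '('; stack = {[(
pos 13: ')' matches '('; pop; stack = {[
pos 14: push '('; stack = {[(
pos 15: ')' matches '('; pop; stack = {[
pos 16: ']' matches '['; pop; stack = {
pos 17: '}' matches '{'; pop; stack = (empty)
pos 18: push '('; stack = (
pos 19: ')' matches '('; pop; stack = (empty)
pos 20: push '{'; stack = {
pos 21: push '{'; stack = {{
pos 22: '}' matches '{'; pop; stack = {
pos 23: '}' matches '{'; pop; stack = (empty)
pos 24: push '{'; stack = {
pos 25: '}' matches '{'; pop; stack = (empty)
end: stack empty → VALID
Verdict: properly nested → yes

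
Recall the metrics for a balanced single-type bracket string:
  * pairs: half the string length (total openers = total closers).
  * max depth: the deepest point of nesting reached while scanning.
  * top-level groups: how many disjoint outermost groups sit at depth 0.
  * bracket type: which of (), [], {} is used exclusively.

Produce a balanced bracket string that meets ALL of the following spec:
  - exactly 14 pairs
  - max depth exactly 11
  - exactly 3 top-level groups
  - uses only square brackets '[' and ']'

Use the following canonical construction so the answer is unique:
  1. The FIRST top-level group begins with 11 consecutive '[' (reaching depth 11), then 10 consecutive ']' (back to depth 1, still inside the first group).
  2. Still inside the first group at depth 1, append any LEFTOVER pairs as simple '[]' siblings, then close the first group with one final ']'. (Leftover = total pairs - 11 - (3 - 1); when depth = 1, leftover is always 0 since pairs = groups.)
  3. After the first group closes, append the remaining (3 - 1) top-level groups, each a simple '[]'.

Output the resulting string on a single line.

Answer: [[[[[[[[[[[]]]]]]]]]][]][][]

Derivation:
Spec: pairs=14 depth=11 groups=3
Leftover pairs = 14 - 11 - (3-1) = 1
First group: deep chain of depth 11 + 1 sibling pairs
Remaining 2 groups: simple '[]' each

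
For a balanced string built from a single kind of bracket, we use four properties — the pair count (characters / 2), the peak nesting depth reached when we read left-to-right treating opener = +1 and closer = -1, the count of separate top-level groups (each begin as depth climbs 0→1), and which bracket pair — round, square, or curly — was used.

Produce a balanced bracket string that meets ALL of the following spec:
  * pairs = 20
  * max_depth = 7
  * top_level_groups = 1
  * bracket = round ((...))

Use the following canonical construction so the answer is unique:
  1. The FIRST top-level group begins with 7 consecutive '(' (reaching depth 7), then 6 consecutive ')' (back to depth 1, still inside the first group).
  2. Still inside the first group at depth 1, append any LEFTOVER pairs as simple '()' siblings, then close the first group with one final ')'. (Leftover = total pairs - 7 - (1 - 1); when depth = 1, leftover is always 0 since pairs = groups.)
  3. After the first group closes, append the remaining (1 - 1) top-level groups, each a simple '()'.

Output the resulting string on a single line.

Spec: pairs=20 depth=7 groups=1
Leftover pairs = 20 - 7 - (1-1) = 13
First group: deep chain of depth 7 + 13 sibling pairs
Remaining 0 groups: simple '()' each

Answer: ((((((())))))()()()()()()()()()()()()())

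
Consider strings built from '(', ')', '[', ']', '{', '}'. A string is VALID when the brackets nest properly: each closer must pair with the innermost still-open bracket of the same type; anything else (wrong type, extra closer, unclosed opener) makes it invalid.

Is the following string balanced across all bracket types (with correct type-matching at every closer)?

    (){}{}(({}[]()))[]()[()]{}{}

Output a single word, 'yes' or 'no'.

pos 0: push '('; stack = (
pos 1: ')' matches '('; pop; stack = (empty)
pos 2: push '{'; stack = {
pos 3: '}' matches '{'; pop; stack = (empty)
pos 4: push '{'; stack = {
pos 5: '}' matches '{'; pop; stack = (empty)
pos 6: push '('; stack = (
pos 7: push '('; stack = ((
pos 8: push '{'; stack = (({
pos 9: '}' matches '{'; pop; stack = ((
pos 10: push '['; stack = (([
pos 11: ']' matches '['; pop; stack = ((
pos 12: push '('; stack = (((
pos 13: ')' matches '('; pop; stack = ((
pos 14: ')' matches '('; pop; stack = (
pos 15: ')' matches '('; pop; stack = (empty)
pos 16: push '['; stack = [
pos 17: ']' matches '['; pop; stack = (empty)
pos 18: push '('; stack = (
pos 19: ')' matches '('; pop; stack = (empty)
pos 20: push '['; stack = [
pos 21: push '('; stack = [(
pos 22: ')' matches '('; pop; stack = [
pos 23: ']' matches '['; pop; stack = (empty)
pos 24: push '{'; stack = {
pos 25: '}' matches '{'; pop; stack = (empty)
pos 26: push '{'; stack = {
pos 27: '}' matches '{'; pop; stack = (empty)
end: stack empty → VALID
Verdict: properly nested → yes

Answer: yes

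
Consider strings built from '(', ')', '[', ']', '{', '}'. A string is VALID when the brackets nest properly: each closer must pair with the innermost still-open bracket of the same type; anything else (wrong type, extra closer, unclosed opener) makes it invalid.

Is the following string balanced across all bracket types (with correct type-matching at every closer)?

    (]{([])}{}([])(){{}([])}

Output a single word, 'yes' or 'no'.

pos 0: push '('; stack = (
pos 1: saw closer ']' but top of stack is '(' (expected ')') → INVALID
Verdict: type mismatch at position 1: ']' closes '(' → no

Answer: no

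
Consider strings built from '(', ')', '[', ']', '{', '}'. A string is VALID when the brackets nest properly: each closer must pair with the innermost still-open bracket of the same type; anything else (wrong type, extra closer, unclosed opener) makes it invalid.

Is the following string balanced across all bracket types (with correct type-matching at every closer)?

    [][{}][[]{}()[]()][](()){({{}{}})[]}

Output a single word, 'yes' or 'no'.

Answer: yes

Derivation:
pos 0: push '['; stack = [
pos 1: ']' matches '['; pop; stack = (empty)
pos 2: push '['; stack = [
pos 3: push '{'; stack = [{
pos 4: '}' matches '{'; pop; stack = [
pos 5: ']' matches '['; pop; stack = (empty)
pos 6: push '['; stack = [
pos 7: push '['; stack = [[
pos 8: ']' matches '['; pop; stack = [
pos 9: push '{'; stack = [{
pos 10: '}' matches '{'; pop; stack = [
pos 11: push '('; stack = [(
pos 12: ')' matches '('; pop; stack = [
pos 13: push '['; stack = [[
pos 14: ']' matches '['; pop; stack = [
pos 15: push '('; stack = [(
pos 16: ')' matches '('; pop; stack = [
pos 17: ']' matches '['; pop; stack = (empty)
pos 18: push '['; stack = [
pos 19: ']' matches '['; pop; stack = (empty)
pos 20: push '('; stack = (
pos 21: push '('; stack = ((
pos 22: ')' matches '('; pop; stack = (
pos 23: ')' matches '('; pop; stack = (empty)
pos 24: push '{'; stack = {
pos 25: push '('; stack = {(
pos 26: push '{'; stack = {({
pos 27: push '{'; stack = {({{
pos 28: '}' matches '{'; pop; stack = {({
pos 29: push '{'; stack = {({{
pos 30: '}' matches '{'; pop; stack = {({
pos 31: '}' matches '{'; pop; stack = {(
pos 32: ')' matches '('; pop; stack = {
pos 33: push '['; stack = {[
pos 34: ']' matches '['; pop; stack = {
pos 35: '}' matches '{'; pop; stack = (empty)
end: stack empty → VALID
Verdict: properly nested → yes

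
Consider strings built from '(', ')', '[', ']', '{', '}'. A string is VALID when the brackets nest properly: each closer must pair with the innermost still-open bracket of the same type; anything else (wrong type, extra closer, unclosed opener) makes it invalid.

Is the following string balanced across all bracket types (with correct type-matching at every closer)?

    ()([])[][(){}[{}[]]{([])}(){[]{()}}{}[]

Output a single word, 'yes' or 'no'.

Answer: no

Derivation:
pos 0: push '('; stack = (
pos 1: ')' matches '('; pop; stack = (empty)
pos 2: push '('; stack = (
pos 3: push '['; stack = ([
pos 4: ']' matches '['; pop; stack = (
pos 5: ')' matches '('; pop; stack = (empty)
pos 6: push '['; stack = [
pos 7: ']' matches '['; pop; stack = (empty)
pos 8: push '['; stack = [
pos 9: push '('; stack = [(
pos 10: ')' matches '('; pop; stack = [
pos 11: push '{'; stack = [{
pos 12: '}' matches '{'; pop; stack = [
pos 13: push '['; stack = [[
pos 14: push '{'; stack = [[{
pos 15: '}' matches '{'; pop; stack = [[
pos 16: push '['; stack = [[[
pos 17: ']' matches '['; pop; stack = [[
pos 18: ']' matches '['; pop; stack = [
pos 19: push '{'; stack = [{
pos 20: push '('; stack = [{(
pos 21: push '['; stack = [{([
pos 22: ']' matches '['; pop; stack = [{(
pos 23: ')' matches '('; pop; stack = [{
pos 24: '}' matches '{'; pop; stack = [
pos 25: push '('; stack = [(
pos 26: ')' matches '('; pop; stack = [
pos 27: push '{'; stack = [{
pos 28: push '['; stack = [{[
pos 29: ']' matches '['; pop; stack = [{
pos 30: push '{'; stack = [{{
pos 31: push '('; stack = [{{(
pos 32: ')' matches '('; pop; stack = [{{
pos 33: '}' matches '{'; pop; stack = [{
pos 34: '}' matches '{'; pop; stack = [
pos 35: push '{'; stack = [{
pos 36: '}' matches '{'; pop; stack = [
pos 37: push '['; stack = [[
pos 38: ']' matches '['; pop; stack = [
end: stack still non-empty ([) → INVALID
Verdict: unclosed openers at end: [ → no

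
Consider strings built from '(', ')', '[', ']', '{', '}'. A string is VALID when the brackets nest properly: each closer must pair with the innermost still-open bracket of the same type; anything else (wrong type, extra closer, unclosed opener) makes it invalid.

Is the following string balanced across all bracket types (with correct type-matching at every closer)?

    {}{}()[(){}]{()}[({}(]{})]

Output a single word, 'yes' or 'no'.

Answer: no

Derivation:
pos 0: push '{'; stack = {
pos 1: '}' matches '{'; pop; stack = (empty)
pos 2: push '{'; stack = {
pos 3: '}' matches '{'; pop; stack = (empty)
pos 4: push '('; stack = (
pos 5: ')' matches '('; pop; stack = (empty)
pos 6: push '['; stack = [
pos 7: push '('; stack = [(
pos 8: ')' matches '('; pop; stack = [
pos 9: push '{'; stack = [{
pos 10: '}' matches '{'; pop; stack = [
pos 11: ']' matches '['; pop; stack = (empty)
pos 12: push '{'; stack = {
pos 13: push '('; stack = {(
pos 14: ')' matches '('; pop; stack = {
pos 15: '}' matches '{'; pop; stack = (empty)
pos 16: push '['; stack = [
pos 17: push '('; stack = [(
pos 18: push '{'; stack = [({
pos 19: '}' matches '{'; pop; stack = [(
pos 20: push '('; stack = [((
pos 21: saw closer ']' but top of stack is '(' (expected ')') → INVALID
Verdict: type mismatch at position 21: ']' closes '(' → no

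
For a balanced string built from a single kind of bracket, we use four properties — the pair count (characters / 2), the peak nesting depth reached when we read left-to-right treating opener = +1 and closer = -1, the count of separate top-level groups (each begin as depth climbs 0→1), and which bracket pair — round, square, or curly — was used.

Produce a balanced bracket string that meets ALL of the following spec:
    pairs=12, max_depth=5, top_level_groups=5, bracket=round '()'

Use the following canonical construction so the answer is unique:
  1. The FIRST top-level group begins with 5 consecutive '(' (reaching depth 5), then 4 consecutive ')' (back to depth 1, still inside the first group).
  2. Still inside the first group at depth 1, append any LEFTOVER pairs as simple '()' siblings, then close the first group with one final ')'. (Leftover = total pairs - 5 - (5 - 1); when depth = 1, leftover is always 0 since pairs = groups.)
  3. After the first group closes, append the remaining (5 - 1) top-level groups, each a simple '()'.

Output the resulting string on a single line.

Spec: pairs=12 depth=5 groups=5
Leftover pairs = 12 - 5 - (5-1) = 3
First group: deep chain of depth 5 + 3 sibling pairs
Remaining 4 groups: simple '()' each

Answer: ((((())))()()())()()()()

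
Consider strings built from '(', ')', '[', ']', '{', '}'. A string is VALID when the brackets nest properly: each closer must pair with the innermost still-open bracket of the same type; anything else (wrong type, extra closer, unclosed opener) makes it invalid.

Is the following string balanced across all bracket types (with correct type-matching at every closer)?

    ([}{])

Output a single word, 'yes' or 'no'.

Answer: no

Derivation:
pos 0: push '('; stack = (
pos 1: push '['; stack = ([
pos 2: saw closer '}' but top of stack is '[' (expected ']') → INVALID
Verdict: type mismatch at position 2: '}' closes '[' → no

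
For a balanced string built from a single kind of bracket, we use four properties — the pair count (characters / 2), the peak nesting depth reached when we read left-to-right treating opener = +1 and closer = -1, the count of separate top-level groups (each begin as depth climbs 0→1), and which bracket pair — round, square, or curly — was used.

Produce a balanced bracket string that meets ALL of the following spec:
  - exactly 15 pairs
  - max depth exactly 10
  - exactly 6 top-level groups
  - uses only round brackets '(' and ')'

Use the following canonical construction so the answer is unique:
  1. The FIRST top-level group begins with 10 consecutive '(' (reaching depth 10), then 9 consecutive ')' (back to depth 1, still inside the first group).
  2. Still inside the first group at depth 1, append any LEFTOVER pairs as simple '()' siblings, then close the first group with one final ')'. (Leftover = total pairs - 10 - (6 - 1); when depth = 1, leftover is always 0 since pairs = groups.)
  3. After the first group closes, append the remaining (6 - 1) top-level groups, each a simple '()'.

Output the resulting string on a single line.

Answer: (((((((((())))))))))()()()()()

Derivation:
Spec: pairs=15 depth=10 groups=6
Leftover pairs = 15 - 10 - (6-1) = 0
First group: deep chain of depth 10 + 0 sibling pairs
Remaining 5 groups: simple '()' each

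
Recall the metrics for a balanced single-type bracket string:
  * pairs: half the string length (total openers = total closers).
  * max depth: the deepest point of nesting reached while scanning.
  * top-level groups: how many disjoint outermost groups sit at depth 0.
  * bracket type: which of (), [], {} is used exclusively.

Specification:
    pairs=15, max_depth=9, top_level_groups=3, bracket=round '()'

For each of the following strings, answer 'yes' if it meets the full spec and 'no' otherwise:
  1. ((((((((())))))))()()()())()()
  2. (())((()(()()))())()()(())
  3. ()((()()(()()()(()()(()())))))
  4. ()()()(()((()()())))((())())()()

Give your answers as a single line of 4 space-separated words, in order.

String 1 '((((((((())))))))()()()())()()': depth seq [1 2 3 4 5 6 7 8 9 8 7 6 5 4 3 2 1 2 1 2 1 2 1 2 1 0 1 0 1 0]
  -> pairs=15 depth=9 groups=3 -> yes
String 2 '(())((()(()()))())()()(())': depth seq [1 2 1 0 1 2 3 2 3 4 3 4 3 2 1 2 1 0 1 0 1 0 1 2 1 0]
  -> pairs=13 depth=4 groups=5 -> no
String 3 '()((()()(()()()(()()(()())))))': depth seq [1 0 1 2 3 2 3 2 3 4 3 4 3 4 3 4 5 4 5 4 5 6 5 6 5 4 3 2 1 0]
  -> pairs=15 depth=6 groups=2 -> no
String 4 '()()()(()((()()())))((())())()()': depth seq [1 0 1 0 1 0 1 2 1 2 3 4 3 4 3 4 3 2 1 0 1 2 3 2 1 2 1 0 1 0 1 0]
  -> pairs=16 depth=4 groups=7 -> no

Answer: yes no no no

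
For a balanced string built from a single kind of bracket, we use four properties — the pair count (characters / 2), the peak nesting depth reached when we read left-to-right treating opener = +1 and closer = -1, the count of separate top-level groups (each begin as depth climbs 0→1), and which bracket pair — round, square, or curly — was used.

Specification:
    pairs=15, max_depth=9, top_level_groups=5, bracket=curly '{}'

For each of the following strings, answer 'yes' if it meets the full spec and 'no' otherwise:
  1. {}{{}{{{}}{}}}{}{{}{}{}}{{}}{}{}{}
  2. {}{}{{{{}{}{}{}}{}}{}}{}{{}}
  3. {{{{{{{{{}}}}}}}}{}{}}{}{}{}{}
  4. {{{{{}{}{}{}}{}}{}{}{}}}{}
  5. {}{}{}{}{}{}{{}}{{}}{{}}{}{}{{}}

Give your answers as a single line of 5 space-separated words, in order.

Answer: no no yes no no

Derivation:
String 1 '{}{{}{{{}}{}}}{}{{}{}{}}{{}}{}{}{}': depth seq [1 0 1 2 1 2 3 4 3 2 3 2 1 0 1 0 1 2 1 2 1 2 1 0 1 2 1 0 1 0 1 0 1 0]
  -> pairs=17 depth=4 groups=8 -> no
String 2 '{}{}{{{{}{}{}{}}{}}{}}{}{{}}': depth seq [1 0 1 0 1 2 3 4 3 4 3 4 3 4 3 2 3 2 1 2 1 0 1 0 1 2 1 0]
  -> pairs=14 depth=4 groups=5 -> no
String 3 '{{{{{{{{{}}}}}}}}{}{}}{}{}{}{}': depth seq [1 2 3 4 5 6 7 8 9 8 7 6 5 4 3 2 1 2 1 2 1 0 1 0 1 0 1 0 1 0]
  -> pairs=15 depth=9 groups=5 -> yes
String 4 '{{{{{}{}{}{}}{}}{}{}{}}}{}': depth seq [1 2 3 4 5 4 5 4 5 4 5 4 3 4 3 2 3 2 3 2 3 2 1 0 1 0]
  -> pairs=13 depth=5 groups=2 -> no
String 5 '{}{}{}{}{}{}{{}}{{}}{{}}{}{}{{}}': depth seq [1 0 1 0 1 0 1 0 1 0 1 0 1 2 1 0 1 2 1 0 1 2 1 0 1 0 1 0 1 2 1 0]
  -> pairs=16 depth=2 groups=12 -> no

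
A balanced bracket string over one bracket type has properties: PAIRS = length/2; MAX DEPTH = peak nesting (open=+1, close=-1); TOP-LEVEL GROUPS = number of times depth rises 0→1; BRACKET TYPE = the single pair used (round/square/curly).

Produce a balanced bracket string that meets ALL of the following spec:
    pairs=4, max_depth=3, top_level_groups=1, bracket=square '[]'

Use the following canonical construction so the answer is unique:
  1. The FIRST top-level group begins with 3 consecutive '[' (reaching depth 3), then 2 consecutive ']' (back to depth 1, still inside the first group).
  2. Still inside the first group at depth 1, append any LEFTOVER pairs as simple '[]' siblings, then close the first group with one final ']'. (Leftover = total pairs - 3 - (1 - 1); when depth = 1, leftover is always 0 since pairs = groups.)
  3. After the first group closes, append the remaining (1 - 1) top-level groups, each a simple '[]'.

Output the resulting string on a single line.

Spec: pairs=4 depth=3 groups=1
Leftover pairs = 4 - 3 - (1-1) = 1
First group: deep chain of depth 3 + 1 sibling pairs
Remaining 0 groups: simple '[]' each

Answer: [[[]][]]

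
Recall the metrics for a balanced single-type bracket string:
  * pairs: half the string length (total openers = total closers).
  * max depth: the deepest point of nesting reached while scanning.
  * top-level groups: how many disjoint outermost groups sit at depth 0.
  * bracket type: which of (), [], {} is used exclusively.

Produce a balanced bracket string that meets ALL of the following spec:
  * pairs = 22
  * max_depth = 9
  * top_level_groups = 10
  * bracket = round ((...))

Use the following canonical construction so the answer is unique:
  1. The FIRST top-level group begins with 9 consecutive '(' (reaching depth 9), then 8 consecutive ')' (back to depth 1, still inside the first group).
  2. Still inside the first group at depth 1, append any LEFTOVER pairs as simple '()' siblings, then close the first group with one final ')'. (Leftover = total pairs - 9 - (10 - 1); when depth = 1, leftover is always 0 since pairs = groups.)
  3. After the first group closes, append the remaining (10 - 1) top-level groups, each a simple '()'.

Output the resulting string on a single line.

Answer: ((((((((())))))))()()()())()()()()()()()()()

Derivation:
Spec: pairs=22 depth=9 groups=10
Leftover pairs = 22 - 9 - (10-1) = 4
First group: deep chain of depth 9 + 4 sibling pairs
Remaining 9 groups: simple '()' each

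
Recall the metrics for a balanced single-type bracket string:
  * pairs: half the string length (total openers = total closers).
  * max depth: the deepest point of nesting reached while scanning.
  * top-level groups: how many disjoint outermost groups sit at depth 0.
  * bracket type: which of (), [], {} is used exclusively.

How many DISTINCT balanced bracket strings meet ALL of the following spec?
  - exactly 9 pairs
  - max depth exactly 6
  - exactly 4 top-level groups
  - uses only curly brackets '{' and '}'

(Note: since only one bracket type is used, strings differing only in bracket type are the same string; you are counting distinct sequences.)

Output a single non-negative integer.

Spec: pairs=9 depth=6 groups=4
Count(depth <= 6) = 572
Count(depth <= 5) = 568
Count(depth == 6) = 572 - 568 = 4

Answer: 4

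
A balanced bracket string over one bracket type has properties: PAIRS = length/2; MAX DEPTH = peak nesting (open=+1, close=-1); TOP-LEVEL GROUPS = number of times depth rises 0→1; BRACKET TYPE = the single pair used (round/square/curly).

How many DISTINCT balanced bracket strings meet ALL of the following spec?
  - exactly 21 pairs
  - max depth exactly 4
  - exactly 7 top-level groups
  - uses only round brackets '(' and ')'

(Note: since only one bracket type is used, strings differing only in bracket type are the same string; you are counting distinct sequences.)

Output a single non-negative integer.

Answer: 138243266

Derivation:
Spec: pairs=21 depth=4 groups=7
Count(depth <= 4) = 165473730
Count(depth <= 3) = 27230464
Count(depth == 4) = 165473730 - 27230464 = 138243266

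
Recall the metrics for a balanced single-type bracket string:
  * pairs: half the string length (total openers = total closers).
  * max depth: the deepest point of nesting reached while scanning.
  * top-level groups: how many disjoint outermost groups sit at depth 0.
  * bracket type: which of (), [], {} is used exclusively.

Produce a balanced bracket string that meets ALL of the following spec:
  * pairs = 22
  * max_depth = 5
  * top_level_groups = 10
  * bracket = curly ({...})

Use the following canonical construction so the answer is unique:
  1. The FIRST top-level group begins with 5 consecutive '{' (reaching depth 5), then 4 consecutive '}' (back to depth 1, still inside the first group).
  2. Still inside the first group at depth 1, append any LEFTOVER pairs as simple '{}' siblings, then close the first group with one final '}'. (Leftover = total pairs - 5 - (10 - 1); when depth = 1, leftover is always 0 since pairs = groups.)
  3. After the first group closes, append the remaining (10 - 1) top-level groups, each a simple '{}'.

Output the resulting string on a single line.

Answer: {{{{{}}}}{}{}{}{}{}{}{}{}}{}{}{}{}{}{}{}{}{}

Derivation:
Spec: pairs=22 depth=5 groups=10
Leftover pairs = 22 - 5 - (10-1) = 8
First group: deep chain of depth 5 + 8 sibling pairs
Remaining 9 groups: simple '{}' each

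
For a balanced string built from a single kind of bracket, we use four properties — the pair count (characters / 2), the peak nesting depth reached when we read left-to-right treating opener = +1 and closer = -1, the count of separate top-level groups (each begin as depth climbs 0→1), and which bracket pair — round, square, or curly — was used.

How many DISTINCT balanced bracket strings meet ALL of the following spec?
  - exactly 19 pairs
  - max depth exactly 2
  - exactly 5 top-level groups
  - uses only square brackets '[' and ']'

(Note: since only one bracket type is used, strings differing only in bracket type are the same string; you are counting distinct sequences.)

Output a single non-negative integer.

Answer: 3060

Derivation:
Spec: pairs=19 depth=2 groups=5
Count(depth <= 2) = 3060
Count(depth <= 1) = 0
Count(depth == 2) = 3060 - 0 = 3060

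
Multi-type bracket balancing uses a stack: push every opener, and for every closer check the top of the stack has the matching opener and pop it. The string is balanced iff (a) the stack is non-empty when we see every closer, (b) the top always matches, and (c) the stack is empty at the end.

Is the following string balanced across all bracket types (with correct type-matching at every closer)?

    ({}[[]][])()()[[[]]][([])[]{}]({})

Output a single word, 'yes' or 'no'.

pos 0: push '('; stack = (
pos 1: push '{'; stack = ({
pos 2: '}' matches '{'; pop; stack = (
pos 3: push '['; stack = ([
pos 4: push '['; stack = ([[
pos 5: ']' matches '['; pop; stack = ([
pos 6: ']' matches '['; pop; stack = (
pos 7: push '['; stack = ([
pos 8: ']' matches '['; pop; stack = (
pos 9: ')' matches '('; pop; stack = (empty)
pos 10: push '('; stack = (
pos 11: ')' matches '('; pop; stack = (empty)
pos 12: push '('; stack = (
pos 13: ')' matches '('; pop; stack = (empty)
pos 14: push '['; stack = [
pos 15: push '['; stack = [[
pos 16: push '['; stack = [[[
pos 17: ']' matches '['; pop; stack = [[
pos 18: ']' matches '['; pop; stack = [
pos 19: ']' matches '['; pop; stack = (empty)
pos 20: push '['; stack = [
pos 21: push '('; stack = [(
pos 22: push '['; stack = [([
pos 23: ']' matches '['; pop; stack = [(
pos 24: ')' matches '('; pop; stack = [
pos 25: push '['; stack = [[
pos 26: ']' matches '['; pop; stack = [
pos 27: push '{'; stack = [{
pos 28: '}' matches '{'; pop; stack = [
pos 29: ']' matches '['; pop; stack = (empty)
pos 30: push '('; stack = (
pos 31: push '{'; stack = ({
pos 32: '}' matches '{'; pop; stack = (
pos 33: ')' matches '('; pop; stack = (empty)
end: stack empty → VALID
Verdict: properly nested → yes

Answer: yes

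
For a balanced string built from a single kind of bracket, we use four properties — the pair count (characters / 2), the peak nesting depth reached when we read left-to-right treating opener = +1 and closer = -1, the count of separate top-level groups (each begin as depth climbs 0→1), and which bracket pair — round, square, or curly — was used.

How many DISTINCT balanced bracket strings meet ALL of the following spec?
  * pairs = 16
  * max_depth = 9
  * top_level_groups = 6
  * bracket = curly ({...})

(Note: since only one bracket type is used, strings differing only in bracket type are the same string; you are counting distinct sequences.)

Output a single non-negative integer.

Spec: pairs=16 depth=9 groups=6
Count(depth <= 9) = 1225647
Count(depth <= 8) = 1224279
Count(depth == 9) = 1225647 - 1224279 = 1368

Answer: 1368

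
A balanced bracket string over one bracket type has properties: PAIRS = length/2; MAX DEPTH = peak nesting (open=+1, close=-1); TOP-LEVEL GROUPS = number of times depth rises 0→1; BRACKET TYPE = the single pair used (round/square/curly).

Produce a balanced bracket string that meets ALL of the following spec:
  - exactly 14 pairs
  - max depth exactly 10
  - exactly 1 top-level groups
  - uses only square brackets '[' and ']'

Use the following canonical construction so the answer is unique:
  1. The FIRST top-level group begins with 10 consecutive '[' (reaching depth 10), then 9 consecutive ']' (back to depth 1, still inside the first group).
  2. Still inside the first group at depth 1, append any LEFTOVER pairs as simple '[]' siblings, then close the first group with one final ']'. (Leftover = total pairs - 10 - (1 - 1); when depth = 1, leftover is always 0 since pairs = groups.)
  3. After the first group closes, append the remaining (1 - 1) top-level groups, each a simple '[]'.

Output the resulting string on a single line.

Spec: pairs=14 depth=10 groups=1
Leftover pairs = 14 - 10 - (1-1) = 4
First group: deep chain of depth 10 + 4 sibling pairs
Remaining 0 groups: simple '[]' each

Answer: [[[[[[[[[[]]]]]]]]][][][][]]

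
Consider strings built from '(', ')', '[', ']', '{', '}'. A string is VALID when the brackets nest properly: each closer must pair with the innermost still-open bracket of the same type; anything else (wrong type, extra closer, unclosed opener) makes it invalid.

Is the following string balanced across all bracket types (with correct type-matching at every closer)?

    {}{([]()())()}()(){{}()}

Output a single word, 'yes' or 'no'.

pos 0: push '{'; stack = {
pos 1: '}' matches '{'; pop; stack = (empty)
pos 2: push '{'; stack = {
pos 3: push '('; stack = {(
pos 4: push '['; stack = {([
pos 5: ']' matches '['; pop; stack = {(
pos 6: push '('; stack = {((
pos 7: ')' matches '('; pop; stack = {(
pos 8: push '('; stack = {((
pos 9: ')' matches '('; pop; stack = {(
pos 10: ')' matches '('; pop; stack = {
pos 11: push '('; stack = {(
pos 12: ')' matches '('; pop; stack = {
pos 13: '}' matches '{'; pop; stack = (empty)
pos 14: push '('; stack = (
pos 15: ')' matches '('; pop; stack = (empty)
pos 16: push '('; stack = (
pos 17: ')' matches '('; pop; stack = (empty)
pos 18: push '{'; stack = {
pos 19: push '{'; stack = {{
pos 20: '}' matches '{'; pop; stack = {
pos 21: push '('; stack = {(
pos 22: ')' matches '('; pop; stack = {
pos 23: '}' matches '{'; pop; stack = (empty)
end: stack empty → VALID
Verdict: properly nested → yes

Answer: yes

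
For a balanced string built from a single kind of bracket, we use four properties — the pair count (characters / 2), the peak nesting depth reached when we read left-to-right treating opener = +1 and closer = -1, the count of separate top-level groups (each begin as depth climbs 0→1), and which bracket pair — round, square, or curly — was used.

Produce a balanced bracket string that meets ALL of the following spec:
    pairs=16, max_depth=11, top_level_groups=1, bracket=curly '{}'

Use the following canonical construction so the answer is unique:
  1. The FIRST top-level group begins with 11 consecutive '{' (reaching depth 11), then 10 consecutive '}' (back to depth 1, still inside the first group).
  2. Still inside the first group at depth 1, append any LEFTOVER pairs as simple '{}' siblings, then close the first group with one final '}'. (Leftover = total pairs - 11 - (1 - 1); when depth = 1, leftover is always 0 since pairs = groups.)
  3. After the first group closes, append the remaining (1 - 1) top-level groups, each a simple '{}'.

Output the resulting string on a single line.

Answer: {{{{{{{{{{{}}}}}}}}}}{}{}{}{}{}}

Derivation:
Spec: pairs=16 depth=11 groups=1
Leftover pairs = 16 - 11 - (1-1) = 5
First group: deep chain of depth 11 + 5 sibling pairs
Remaining 0 groups: simple '{}' each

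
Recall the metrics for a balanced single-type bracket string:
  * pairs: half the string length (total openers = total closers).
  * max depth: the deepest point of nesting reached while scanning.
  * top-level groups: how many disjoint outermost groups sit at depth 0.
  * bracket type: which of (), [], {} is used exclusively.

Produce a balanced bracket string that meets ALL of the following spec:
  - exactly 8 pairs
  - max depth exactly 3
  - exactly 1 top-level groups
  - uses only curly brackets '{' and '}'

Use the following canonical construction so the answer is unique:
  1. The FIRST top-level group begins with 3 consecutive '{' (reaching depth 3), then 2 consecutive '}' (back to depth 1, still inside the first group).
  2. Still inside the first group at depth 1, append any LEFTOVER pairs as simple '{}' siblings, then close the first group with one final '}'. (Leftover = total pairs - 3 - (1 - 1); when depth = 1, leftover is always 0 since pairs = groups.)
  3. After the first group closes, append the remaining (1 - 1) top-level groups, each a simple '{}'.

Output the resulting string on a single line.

Spec: pairs=8 depth=3 groups=1
Leftover pairs = 8 - 3 - (1-1) = 5
First group: deep chain of depth 3 + 5 sibling pairs
Remaining 0 groups: simple '{}' each

Answer: {{{}}{}{}{}{}{}}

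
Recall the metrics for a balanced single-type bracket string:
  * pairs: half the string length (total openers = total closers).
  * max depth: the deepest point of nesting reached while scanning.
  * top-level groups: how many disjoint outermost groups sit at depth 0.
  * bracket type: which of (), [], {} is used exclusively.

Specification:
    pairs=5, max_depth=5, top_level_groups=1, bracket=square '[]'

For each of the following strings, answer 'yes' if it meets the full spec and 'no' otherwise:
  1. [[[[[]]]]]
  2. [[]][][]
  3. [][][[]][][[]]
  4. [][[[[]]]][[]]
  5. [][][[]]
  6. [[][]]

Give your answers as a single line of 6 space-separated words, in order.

String 1 '[[[[[]]]]]': depth seq [1 2 3 4 5 4 3 2 1 0]
  -> pairs=5 depth=5 groups=1 -> yes
String 2 '[[]][][]': depth seq [1 2 1 0 1 0 1 0]
  -> pairs=4 depth=2 groups=3 -> no
String 3 '[][][[]][][[]]': depth seq [1 0 1 0 1 2 1 0 1 0 1 2 1 0]
  -> pairs=7 depth=2 groups=5 -> no
String 4 '[][[[[]]]][[]]': depth seq [1 0 1 2 3 4 3 2 1 0 1 2 1 0]
  -> pairs=7 depth=4 groups=3 -> no
String 5 '[][][[]]': depth seq [1 0 1 0 1 2 1 0]
  -> pairs=4 depth=2 groups=3 -> no
String 6 '[[][]]': depth seq [1 2 1 2 1 0]
  -> pairs=3 depth=2 groups=1 -> no

Answer: yes no no no no no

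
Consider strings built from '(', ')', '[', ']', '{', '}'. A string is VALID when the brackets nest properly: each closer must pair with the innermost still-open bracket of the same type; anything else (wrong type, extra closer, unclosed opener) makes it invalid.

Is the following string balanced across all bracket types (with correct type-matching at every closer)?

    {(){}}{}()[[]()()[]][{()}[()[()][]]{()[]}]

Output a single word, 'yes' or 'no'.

Answer: yes

Derivation:
pos 0: push '{'; stack = {
pos 1: push '('; stack = {(
pos 2: ')' matches '('; pop; stack = {
pos 3: push '{'; stack = {{
pos 4: '}' matches '{'; pop; stack = {
pos 5: '}' matches '{'; pop; stack = (empty)
pos 6: push '{'; stack = {
pos 7: '}' matches '{'; pop; stack = (empty)
pos 8: push '('; stack = (
pos 9: ')' matches '('; pop; stack = (empty)
pos 10: push '['; stack = [
pos 11: push '['; stack = [[
pos 12: ']' matches '['; pop; stack = [
pos 13: push '('; stack = [(
pos 14: ')' matches '('; pop; stack = [
pos 15: push '('; stack = [(
pos 16: ')' matches '('; pop; stack = [
pos 17: push '['; stack = [[
pos 18: ']' matches '['; pop; stack = [
pos 19: ']' matches '['; pop; stack = (empty)
pos 20: push '['; stack = [
pos 21: push '{'; stack = [{
pos 22: push '('; stack = [{(
pos 23: ')' matches '('; pop; stack = [{
pos 24: '}' matches '{'; pop; stack = [
pos 25: push '['; stack = [[
pos 26: push '('; stack = [[(
pos 27: ')' matches '('; pop; stack = [[
pos 28: push '['; stack = [[[
pos 29: push '('; stack = [[[(
pos 30: ')' matches '('; pop; stack = [[[
pos 31: ']' matches '['; pop; stack = [[
pos 32: push '['; stack = [[[
pos 33: ']' matches '['; pop; stack = [[
pos 34: ']' matches '['; pop; stack = [
pos 35: push '{'; stack = [{
pos 36: push '('; stack = [{(
pos 37: ')' matches '('; pop; stack = [{
pos 38: push '['; stack = [{[
pos 39: ']' matches '['; pop; stack = [{
pos 40: '}' matches '{'; pop; stack = [
pos 41: ']' matches '['; pop; stack = (empty)
end: stack empty → VALID
Verdict: properly nested → yes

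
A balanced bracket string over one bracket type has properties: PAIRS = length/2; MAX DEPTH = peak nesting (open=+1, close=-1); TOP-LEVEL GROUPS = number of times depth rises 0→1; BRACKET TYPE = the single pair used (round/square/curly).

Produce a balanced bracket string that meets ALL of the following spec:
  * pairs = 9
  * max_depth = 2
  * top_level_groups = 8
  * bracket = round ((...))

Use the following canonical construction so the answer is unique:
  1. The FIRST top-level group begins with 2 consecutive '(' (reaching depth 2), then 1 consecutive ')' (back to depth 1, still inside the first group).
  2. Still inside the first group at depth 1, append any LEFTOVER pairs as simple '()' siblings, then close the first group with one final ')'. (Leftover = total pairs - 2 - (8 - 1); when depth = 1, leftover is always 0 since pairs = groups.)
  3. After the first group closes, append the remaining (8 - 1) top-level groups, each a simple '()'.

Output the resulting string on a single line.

Spec: pairs=9 depth=2 groups=8
Leftover pairs = 9 - 2 - (8-1) = 0
First group: deep chain of depth 2 + 0 sibling pairs
Remaining 7 groups: simple '()' each

Answer: (())()()()()()()()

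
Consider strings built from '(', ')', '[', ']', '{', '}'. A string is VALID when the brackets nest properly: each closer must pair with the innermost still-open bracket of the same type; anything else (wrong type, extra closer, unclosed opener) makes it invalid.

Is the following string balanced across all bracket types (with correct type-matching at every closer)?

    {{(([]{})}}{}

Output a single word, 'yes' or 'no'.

pos 0: push '{'; stack = {
pos 1: push '{'; stack = {{
pos 2: push '('; stack = {{(
pos 3: push '('; stack = {{((
pos 4: push '['; stack = {{(([
pos 5: ']' matches '['; pop; stack = {{((
pos 6: push '{'; stack = {{(({
pos 7: '}' matches '{'; pop; stack = {{((
pos 8: ')' matches '('; pop; stack = {{(
pos 9: saw closer '}' but top of stack is '(' (expected ')') → INVALID
Verdict: type mismatch at position 9: '}' closes '(' → no

Answer: no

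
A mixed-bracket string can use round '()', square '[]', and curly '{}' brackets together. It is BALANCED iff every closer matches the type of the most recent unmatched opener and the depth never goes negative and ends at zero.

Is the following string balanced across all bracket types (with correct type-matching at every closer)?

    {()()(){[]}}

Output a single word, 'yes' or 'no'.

Answer: yes

Derivation:
pos 0: push '{'; stack = {
pos 1: push '('; stack = {(
pos 2: ')' matches '('; pop; stack = {
pos 3: push '('; stack = {(
pos 4: ')' matches '('; pop; stack = {
pos 5: push '('; stack = {(
pos 6: ')' matches '('; pop; stack = {
pos 7: push '{'; stack = {{
pos 8: push '['; stack = {{[
pos 9: ']' matches '['; pop; stack = {{
pos 10: '}' matches '{'; pop; stack = {
pos 11: '}' matches '{'; pop; stack = (empty)
end: stack empty → VALID
Verdict: properly nested → yes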